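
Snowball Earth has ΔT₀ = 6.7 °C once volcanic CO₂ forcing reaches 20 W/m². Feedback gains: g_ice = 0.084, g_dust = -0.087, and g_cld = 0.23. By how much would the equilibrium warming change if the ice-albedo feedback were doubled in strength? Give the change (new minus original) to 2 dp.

Original: g = 0.227, ΔT = 6.7/(1−0.227) = 8.6675 °C.
With doubled ice-albedo: g' = 0.311, ΔT' = 6.7/(1−0.311) = 9.7242 °C.
Change = 9.7242 − 8.6675 = 1.06 °C.

1.06 °C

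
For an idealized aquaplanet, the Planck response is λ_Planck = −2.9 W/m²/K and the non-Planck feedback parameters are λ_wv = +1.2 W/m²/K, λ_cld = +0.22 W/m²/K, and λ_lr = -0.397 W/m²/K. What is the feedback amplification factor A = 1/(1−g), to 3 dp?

Convert to gains: g_wv = 1.2/2.9 = 0.4138; g_cld = 0.22/2.9 = 0.07586; g_lr = -0.397/2.9 = -0.1369.
Total gain g = 0.35276.
A = 1/(1 − 0.35276) = 1.545.

1.545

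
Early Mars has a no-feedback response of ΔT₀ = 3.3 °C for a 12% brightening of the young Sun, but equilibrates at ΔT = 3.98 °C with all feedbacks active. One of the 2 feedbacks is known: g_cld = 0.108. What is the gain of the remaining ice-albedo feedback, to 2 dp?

Amplification A = ΔT/ΔT₀ = 3.98/3.3 = 1.206.
Total gain g = 1 − 1/A = 1 − 1/1.206 = 0.1708.
The known gain is 0.108.
g_ice = 0.1708 − 0.108 = 0.06.

0.06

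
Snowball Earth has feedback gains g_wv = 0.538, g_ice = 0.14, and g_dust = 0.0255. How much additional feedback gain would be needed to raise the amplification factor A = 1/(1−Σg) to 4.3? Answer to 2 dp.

0.06

Current total gain = 0.7035.
Target gain for A = 4.3: g* = 1 − 1/4.3 = 0.7674.
Additional gain needed = 0.7674 − 0.7035 = 0.06.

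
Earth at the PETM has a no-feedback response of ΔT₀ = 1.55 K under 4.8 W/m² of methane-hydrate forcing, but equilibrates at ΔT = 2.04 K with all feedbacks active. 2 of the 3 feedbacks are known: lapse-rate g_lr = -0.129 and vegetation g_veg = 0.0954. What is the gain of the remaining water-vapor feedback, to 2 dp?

0.27

Amplification A = ΔT/ΔT₀ = 2.04/1.55 = 1.316.
Total gain g = 1 − 1/A = 1 − 1/1.316 = 0.2401.
Known gains sum to -0.129 + 0.0954 = -0.0336.
g_wv = 0.2401 + 0.0336 = 0.27.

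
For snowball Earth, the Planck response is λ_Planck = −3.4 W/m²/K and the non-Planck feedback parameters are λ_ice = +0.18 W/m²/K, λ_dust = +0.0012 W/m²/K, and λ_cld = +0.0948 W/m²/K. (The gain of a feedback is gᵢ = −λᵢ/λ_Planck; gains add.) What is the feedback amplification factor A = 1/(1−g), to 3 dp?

1.088

Convert to gains: g_ice = 0.18/3.4 = 0.05294; g_dust = 0.0012/3.4 = 0.000353; g_cld = 0.0948/3.4 = 0.02788.
Total gain g = 0.081173.
A = 1/(1 − 0.081173) = 1.088.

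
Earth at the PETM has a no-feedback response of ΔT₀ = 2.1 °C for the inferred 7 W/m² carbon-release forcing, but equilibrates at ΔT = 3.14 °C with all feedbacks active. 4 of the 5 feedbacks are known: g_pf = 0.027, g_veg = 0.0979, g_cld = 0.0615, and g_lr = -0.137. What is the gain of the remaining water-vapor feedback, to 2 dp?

Amplification A = ΔT/ΔT₀ = 3.14/2.1 = 1.495.
Total gain g = 1 − 1/A = 1 − 1/1.495 = 0.3311.
Known gains sum to 0.027 + 0.0979 + 0.0615 − 0.137 = 0.0494.
g_wv = 0.3311 − 0.0494 = 0.28.

0.28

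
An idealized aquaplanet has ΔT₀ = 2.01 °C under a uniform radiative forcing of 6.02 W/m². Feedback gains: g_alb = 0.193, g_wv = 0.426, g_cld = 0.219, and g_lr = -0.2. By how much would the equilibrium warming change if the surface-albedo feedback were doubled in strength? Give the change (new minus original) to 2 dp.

6.34 °C

Original: g = 0.638, ΔT = 2.01/(1−0.638) = 5.5525 °C.
With doubled surface-albedo: g' = 0.831, ΔT' = 2.01/(1−0.831) = 11.8935 °C.
Change = 11.8935 − 5.5525 = 6.34 °C.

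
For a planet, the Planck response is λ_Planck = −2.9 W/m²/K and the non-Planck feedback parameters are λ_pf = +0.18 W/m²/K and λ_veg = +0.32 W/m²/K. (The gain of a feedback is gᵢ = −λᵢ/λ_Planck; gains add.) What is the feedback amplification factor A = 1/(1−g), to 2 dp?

1.21

Convert to gains: g_pf = 0.18/2.9 = 0.06207; g_veg = 0.32/2.9 = 0.1103.
Total gain g = 0.17237.
A = 1/(1 − 0.17237) = 1.21.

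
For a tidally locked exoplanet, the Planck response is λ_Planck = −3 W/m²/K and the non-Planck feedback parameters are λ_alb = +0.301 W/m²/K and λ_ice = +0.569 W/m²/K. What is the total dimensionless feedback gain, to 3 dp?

Convert to gains: g_alb = 0.301/3 = 0.1003; g_ice = 0.569/3 = 0.1897.
Total gain g = 0.29.

0.290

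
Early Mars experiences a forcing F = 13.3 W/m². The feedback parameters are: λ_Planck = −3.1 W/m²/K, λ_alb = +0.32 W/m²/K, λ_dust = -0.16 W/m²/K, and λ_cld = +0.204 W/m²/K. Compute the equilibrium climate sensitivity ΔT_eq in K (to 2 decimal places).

4.86 K

Net feedback parameter λ = (−3.1) + (+0.32) + (-0.16) + (+0.204) = -2.736 W/m²/K.
ΔT = −F/λ = −13.3/(-2.736) = 4.86 K.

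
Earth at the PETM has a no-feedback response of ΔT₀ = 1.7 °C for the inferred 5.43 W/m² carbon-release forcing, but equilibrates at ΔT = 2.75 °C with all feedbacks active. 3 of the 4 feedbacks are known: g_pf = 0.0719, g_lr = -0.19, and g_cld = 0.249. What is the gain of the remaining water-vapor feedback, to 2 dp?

0.25

Amplification A = ΔT/ΔT₀ = 2.75/1.7 = 1.618.
Total gain g = 1 − 1/A = 1 − 1/1.618 = 0.382.
Known gains sum to 0.0719 − 0.19 + 0.249 = 0.1309.
g_wv = 0.382 − 0.1309 = 0.25.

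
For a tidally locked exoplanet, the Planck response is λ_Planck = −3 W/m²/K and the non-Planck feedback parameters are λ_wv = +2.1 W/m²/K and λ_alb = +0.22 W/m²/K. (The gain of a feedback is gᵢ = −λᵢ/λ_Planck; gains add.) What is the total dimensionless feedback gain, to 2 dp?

Convert to gains: g_wv = 2.1/3 = 0.7; g_alb = 0.22/3 = 0.07333.
Total gain g = 0.77333.

0.77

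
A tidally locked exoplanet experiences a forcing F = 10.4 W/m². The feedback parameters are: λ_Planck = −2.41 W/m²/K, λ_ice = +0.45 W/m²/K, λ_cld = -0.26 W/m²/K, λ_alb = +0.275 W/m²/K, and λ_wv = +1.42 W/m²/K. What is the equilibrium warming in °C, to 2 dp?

19.81 °C

Net feedback parameter λ = (−2.41) + (+0.45) + (-0.26) + (+0.275) + (+1.42) = -0.525 W/m²/K.
ΔT = −F/λ = −10.4/(-0.525) = 19.81 °C.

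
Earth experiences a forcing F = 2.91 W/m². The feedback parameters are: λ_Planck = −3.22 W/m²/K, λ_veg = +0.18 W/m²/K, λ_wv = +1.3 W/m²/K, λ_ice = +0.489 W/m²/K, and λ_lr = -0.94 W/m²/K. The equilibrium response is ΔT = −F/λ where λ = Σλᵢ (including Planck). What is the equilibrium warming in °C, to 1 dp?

1.3 °C

Net feedback parameter λ = (−3.22) + (+0.18) + (+1.3) + (+0.489) + (-0.94) = -2.191 W/m²/K.
ΔT = −F/λ = −2.91/(-2.191) = 1.3 °C.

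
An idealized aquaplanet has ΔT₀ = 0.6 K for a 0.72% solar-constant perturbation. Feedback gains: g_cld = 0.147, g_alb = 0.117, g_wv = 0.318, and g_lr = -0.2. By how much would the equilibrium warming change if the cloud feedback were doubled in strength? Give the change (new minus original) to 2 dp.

Original: g = 0.382, ΔT = 0.6/(1−0.382) = 0.9709 K.
With doubled cloud: g' = 0.529, ΔT' = 0.6/(1−0.529) = 1.2739 K.
Change = 1.2739 − 0.9709 = 0.30 K.

0.30 K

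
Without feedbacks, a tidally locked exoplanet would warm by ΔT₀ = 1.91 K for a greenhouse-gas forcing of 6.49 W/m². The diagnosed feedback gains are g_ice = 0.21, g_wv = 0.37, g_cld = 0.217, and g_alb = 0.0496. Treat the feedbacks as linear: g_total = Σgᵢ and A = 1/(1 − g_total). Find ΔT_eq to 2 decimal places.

Total gain g = 0.21 + 0.37 + 0.217 + 0.0496 = 0.8466.
Amplification A = 1/(1 − 0.8466) = 6.519.
ΔT = 1.91 × 6.519 = 12.45 K.

12.45 K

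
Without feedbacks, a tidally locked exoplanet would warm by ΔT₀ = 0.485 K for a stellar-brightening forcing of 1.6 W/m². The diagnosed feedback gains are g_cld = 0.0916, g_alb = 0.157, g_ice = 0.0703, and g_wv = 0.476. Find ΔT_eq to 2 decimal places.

Total gain g = 0.0916 + 0.157 + 0.0703 + 0.476 = 0.7949.
Amplification A = 1/(1 − 0.7949) = 4.876.
ΔT = 0.485 × 4.876 = 2.36 K.

2.36 K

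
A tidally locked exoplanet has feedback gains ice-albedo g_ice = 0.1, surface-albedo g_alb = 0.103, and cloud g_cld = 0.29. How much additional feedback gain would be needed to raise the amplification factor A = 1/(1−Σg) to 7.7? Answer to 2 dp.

0.38

Current total gain = 0.493.
Target gain for A = 7.7: g* = 1 − 1/7.7 = 0.8701.
Additional gain needed = 0.8701 − 0.493 = 0.38.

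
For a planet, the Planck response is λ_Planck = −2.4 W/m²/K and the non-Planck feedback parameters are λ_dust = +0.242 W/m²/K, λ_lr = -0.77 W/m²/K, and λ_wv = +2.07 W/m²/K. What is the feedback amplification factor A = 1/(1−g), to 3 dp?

Convert to gains: g_dust = 0.242/2.4 = 0.1008; g_lr = -0.77/2.4 = -0.3208; g_wv = 2.07/2.4 = 0.8625.
Total gain g = 0.6425.
A = 1/(1 − 0.6425) = 2.797.

2.797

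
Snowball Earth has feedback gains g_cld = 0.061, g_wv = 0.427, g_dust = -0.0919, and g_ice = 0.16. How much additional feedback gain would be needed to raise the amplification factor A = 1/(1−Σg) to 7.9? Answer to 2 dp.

Current total gain = 0.5561.
Target gain for A = 7.9: g* = 1 − 1/7.9 = 0.8734.
Additional gain needed = 0.8734 − 0.5561 = 0.32.

0.32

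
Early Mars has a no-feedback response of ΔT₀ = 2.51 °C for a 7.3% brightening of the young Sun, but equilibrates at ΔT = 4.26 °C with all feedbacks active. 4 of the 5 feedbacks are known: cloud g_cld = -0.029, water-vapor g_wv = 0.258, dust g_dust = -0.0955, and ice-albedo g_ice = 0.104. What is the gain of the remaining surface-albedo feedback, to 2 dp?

0.17

Amplification A = ΔT/ΔT₀ = 4.26/2.51 = 1.697.
Total gain g = 1 − 1/A = 1 − 1/1.697 = 0.4107.
Known gains sum to -0.029 + 0.258 − 0.0955 + 0.104 = 0.2375.
g_alb = 0.4107 − 0.2375 = 0.17.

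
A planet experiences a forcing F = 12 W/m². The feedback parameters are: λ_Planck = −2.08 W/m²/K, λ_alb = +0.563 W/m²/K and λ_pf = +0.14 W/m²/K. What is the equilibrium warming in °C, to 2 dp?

Net feedback parameter λ = (−2.08) + (+0.563) + (+0.14) = -1.377 W/m²/K.
ΔT = −F/λ = −12/(-1.377) = 8.71 °C.

8.71 °C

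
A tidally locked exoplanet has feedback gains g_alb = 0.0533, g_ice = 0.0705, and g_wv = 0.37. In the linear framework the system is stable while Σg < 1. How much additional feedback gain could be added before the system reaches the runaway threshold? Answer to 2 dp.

0.51

Current total gain = 0.0533 + 0.0705 + 0.37 = 0.4938.
Margin to runaway = 1 − 0.4938 = 0.51.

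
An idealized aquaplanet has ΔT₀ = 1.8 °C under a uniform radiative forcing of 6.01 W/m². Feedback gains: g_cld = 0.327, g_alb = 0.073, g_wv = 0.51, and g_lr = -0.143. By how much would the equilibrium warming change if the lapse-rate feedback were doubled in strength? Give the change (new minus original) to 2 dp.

-2.94 °C

Original: g = 0.767, ΔT = 1.8/(1−0.767) = 7.7253 °C.
With doubled lapse-rate: g' = 0.624, ΔT' = 1.8/(1−0.624) = 4.7872 °C.
Change = 4.7872 − 7.7253 = -2.94 °C.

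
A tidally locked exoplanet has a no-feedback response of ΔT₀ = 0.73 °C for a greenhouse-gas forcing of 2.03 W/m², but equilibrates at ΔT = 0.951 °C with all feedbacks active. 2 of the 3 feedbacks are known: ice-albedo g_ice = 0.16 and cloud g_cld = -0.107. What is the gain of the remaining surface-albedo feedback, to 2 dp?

0.18

Amplification A = ΔT/ΔT₀ = 0.951/0.73 = 1.303.
Total gain g = 1 − 1/A = 1 − 1/1.303 = 0.2325.
Known gains sum to 0.16 − 0.107 = 0.053.
g_alb = 0.2325 − 0.053 = 0.18.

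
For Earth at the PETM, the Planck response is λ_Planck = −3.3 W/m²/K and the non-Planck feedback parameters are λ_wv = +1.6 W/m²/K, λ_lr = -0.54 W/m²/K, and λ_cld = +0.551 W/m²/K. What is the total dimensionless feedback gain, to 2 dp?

0.49

Convert to gains: g_wv = 1.6/3.3 = 0.4848; g_lr = -0.54/3.3 = -0.1636; g_cld = 0.551/3.3 = 0.167.
Total gain g = 0.4882.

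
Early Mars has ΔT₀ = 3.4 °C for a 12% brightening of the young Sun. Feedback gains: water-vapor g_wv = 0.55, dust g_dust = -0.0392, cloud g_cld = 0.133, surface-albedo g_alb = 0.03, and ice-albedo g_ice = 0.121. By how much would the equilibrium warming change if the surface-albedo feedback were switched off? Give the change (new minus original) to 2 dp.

-2.11 °C

Original: g = 0.7948, ΔT = 3.4/(1−0.7948) = 16.5692 °C.
Without surface-albedo: g' = 0.7648, ΔT' = 3.4/(1−0.7648) = 14.4558 °C.
Change = 14.4558 − 16.5692 = -2.11 °C.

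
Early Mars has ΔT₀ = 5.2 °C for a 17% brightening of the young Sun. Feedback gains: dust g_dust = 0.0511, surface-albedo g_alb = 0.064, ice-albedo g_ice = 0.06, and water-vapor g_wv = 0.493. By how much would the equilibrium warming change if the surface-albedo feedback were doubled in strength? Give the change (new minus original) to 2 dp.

Original: g = 0.6681, ΔT = 5.2/(1−0.6681) = 15.6674 °C.
With doubled surface-albedo: g' = 0.7321, ΔT' = 5.2/(1−0.7321) = 19.4102 °C.
Change = 19.4102 − 15.6674 = 3.74 °C.

3.74 °C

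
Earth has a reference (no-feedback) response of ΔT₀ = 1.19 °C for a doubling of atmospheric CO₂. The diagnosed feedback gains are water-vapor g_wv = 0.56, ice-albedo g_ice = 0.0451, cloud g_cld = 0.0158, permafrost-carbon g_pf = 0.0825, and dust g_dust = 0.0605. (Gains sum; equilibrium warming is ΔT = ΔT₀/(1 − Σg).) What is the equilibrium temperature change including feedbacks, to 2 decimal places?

Total gain g = 0.56 + 0.0451 + 0.0158 + 0.0825 + 0.0605 = 0.7639.
Amplification A = 1/(1 − 0.7639) = 4.235.
ΔT = 1.19 × 4.235 = 5.04 °C.

5.04 °C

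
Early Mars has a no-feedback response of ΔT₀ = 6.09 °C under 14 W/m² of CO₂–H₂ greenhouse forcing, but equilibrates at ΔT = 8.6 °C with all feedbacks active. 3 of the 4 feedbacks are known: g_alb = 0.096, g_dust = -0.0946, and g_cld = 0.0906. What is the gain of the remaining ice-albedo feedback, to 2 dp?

Amplification A = ΔT/ΔT₀ = 8.6/6.09 = 1.412.
Total gain g = 1 − 1/A = 1 − 1/1.412 = 0.2918.
Known gains sum to 0.096 − 0.0946 + 0.0906 = 0.092.
g_ice = 0.2918 − 0.092 = 0.20.

0.20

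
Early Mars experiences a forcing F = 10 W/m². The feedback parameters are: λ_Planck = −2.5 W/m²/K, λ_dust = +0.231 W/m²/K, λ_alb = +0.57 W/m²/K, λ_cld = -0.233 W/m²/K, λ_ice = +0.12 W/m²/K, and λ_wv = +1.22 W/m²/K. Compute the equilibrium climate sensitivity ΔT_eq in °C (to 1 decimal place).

16.9 °C

Net feedback parameter λ = (−2.5) + (+0.231) + (+0.57) + (-0.233) + (+0.12) + (+1.22) = -0.592 W/m²/K.
ΔT = −F/λ = −10/(-0.592) = 16.9 °C.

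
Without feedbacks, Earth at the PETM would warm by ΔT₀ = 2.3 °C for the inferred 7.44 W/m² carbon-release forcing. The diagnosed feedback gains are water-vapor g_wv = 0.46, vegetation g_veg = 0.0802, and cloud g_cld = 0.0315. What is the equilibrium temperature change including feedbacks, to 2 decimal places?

5.37 °C

Total gain g = 0.46 + 0.0802 + 0.0315 = 0.5717.
Amplification A = 1/(1 − 0.5717) = 2.335.
ΔT = 2.3 × 2.335 = 5.37 °C.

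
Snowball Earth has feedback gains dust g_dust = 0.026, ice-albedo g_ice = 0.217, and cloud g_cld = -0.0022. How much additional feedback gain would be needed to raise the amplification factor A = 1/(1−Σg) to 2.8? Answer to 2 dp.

0.40

Current total gain = 0.2408.
Target gain for A = 2.8: g* = 1 − 1/2.8 = 0.6429.
Additional gain needed = 0.6429 − 0.2408 = 0.40.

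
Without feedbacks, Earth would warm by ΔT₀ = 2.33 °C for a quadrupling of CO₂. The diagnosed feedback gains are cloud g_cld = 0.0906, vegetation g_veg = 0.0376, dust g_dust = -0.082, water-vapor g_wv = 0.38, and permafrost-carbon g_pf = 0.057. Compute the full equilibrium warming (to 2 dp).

Total gain g = 0.0906 + 0.0376 − 0.082 + 0.38 + 0.057 = 0.4832.
Amplification A = 1/(1 − 0.4832) = 1.935.
ΔT = 2.33 × 1.935 = 4.51 °C.

4.51 °C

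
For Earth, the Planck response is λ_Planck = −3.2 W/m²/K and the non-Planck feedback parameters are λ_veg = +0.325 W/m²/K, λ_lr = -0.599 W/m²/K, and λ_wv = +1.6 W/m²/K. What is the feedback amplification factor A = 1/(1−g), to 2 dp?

Convert to gains: g_veg = 0.325/3.2 = 0.1016; g_lr = -0.599/3.2 = -0.1872; g_wv = 1.6/3.2 = 0.5.
Total gain g = 0.4144.
A = 1/(1 − 0.4144) = 1.71.

1.71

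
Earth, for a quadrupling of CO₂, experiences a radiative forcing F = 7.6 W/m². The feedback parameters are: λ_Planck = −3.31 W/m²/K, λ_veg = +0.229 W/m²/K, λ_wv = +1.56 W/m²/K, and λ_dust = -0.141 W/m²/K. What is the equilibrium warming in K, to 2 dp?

4.57 K

Net feedback parameter λ = (−3.31) + (+0.229) + (+1.56) + (-0.141) = -1.662 W/m²/K.
ΔT = −F/λ = −7.6/(-1.662) = 4.57 K.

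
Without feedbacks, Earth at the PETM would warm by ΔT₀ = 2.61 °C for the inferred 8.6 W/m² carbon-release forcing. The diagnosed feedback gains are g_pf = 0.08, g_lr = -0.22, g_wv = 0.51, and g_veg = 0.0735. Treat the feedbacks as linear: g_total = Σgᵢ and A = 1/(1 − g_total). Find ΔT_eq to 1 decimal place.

4.7 °C

Total gain g = 0.08 − 0.22 + 0.51 + 0.0735 = 0.4435.
Amplification A = 1/(1 − 0.4435) = 1.797.
ΔT = 2.61 × 1.797 = 4.7 °C.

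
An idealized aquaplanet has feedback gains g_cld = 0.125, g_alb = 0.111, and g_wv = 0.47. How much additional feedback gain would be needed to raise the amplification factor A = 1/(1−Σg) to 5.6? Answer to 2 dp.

0.12

Current total gain = 0.706.
Target gain for A = 5.6: g* = 1 − 1/5.6 = 0.8214.
Additional gain needed = 0.8214 − 0.706 = 0.12.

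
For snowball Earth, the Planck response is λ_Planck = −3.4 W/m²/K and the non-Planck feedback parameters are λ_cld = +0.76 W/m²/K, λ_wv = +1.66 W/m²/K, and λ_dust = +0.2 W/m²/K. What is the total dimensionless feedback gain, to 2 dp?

Convert to gains: g_cld = 0.76/3.4 = 0.2235; g_wv = 1.66/3.4 = 0.4882; g_dust = 0.2/3.4 = 0.05882.
Total gain g = 0.77052.

0.77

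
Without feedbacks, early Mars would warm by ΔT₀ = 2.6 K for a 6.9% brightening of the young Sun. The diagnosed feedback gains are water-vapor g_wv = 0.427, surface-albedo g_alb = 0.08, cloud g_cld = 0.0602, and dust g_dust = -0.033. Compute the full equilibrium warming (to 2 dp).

Total gain g = 0.427 + 0.08 + 0.0602 − 0.033 = 0.5342.
Amplification A = 1/(1 − 0.5342) = 2.147.
ΔT = 2.6 × 2.147 = 5.58 K.

5.58 K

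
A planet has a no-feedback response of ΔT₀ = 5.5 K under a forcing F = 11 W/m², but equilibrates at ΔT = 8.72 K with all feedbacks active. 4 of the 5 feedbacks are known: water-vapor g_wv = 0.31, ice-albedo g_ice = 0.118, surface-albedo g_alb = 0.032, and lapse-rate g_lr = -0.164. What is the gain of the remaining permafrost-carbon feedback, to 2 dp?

0.07

Amplification A = ΔT/ΔT₀ = 8.72/5.5 = 1.585.
Total gain g = 1 − 1/A = 1 − 1/1.585 = 0.3691.
Known gains sum to 0.31 + 0.118 + 0.032 − 0.164 = 0.296.
g_pf = 0.3691 − 0.296 = 0.07.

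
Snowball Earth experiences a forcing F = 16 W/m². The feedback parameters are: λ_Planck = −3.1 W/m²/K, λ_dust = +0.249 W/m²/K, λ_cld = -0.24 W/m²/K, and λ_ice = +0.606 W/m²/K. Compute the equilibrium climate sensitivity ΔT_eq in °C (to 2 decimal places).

6.44 °C

Net feedback parameter λ = (−3.1) + (+0.249) + (-0.24) + (+0.606) = -2.485 W/m²/K.
ΔT = −F/λ = −16/(-2.485) = 6.44 °C.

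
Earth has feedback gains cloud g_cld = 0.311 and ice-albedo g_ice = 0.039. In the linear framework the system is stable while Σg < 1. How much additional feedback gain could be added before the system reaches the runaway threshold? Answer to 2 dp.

Current total gain = 0.311 + 0.039 = 0.35.
Margin to runaway = 1 − 0.35 = 0.65.

0.65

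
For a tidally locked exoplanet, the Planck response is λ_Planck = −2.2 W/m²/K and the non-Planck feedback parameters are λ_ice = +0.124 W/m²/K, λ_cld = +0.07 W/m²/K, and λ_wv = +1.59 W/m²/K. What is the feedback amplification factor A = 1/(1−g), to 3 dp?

Convert to gains: g_ice = 0.124/2.2 = 0.05636; g_cld = 0.07/2.2 = 0.03182; g_wv = 1.59/2.2 = 0.7227.
Total gain g = 0.81088.
A = 1/(1 − 0.81088) = 5.288.

5.288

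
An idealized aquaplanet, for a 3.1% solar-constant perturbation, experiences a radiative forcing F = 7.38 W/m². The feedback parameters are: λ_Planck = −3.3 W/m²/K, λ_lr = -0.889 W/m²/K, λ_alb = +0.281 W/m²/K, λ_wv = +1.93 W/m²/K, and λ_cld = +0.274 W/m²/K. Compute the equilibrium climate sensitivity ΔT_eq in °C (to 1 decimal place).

Net feedback parameter λ = (−3.3) + (-0.889) + (+0.281) + (+1.93) + (+0.274) = -1.704 W/m²/K.
ΔT = −F/λ = −7.38/(-1.704) = 4.3 °C.

4.3 °C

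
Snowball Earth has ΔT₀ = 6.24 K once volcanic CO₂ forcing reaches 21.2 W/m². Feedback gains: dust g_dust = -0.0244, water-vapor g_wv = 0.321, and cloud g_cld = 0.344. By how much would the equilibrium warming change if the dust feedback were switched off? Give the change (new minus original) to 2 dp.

1.26 K

Original: g = 0.6406, ΔT = 6.24/(1−0.6406) = 17.3623 K.
Without dust: g' = 0.665, ΔT' = 6.24/(1−0.665) = 18.6269 K.
Change = 18.6269 − 17.3623 = 1.26 K.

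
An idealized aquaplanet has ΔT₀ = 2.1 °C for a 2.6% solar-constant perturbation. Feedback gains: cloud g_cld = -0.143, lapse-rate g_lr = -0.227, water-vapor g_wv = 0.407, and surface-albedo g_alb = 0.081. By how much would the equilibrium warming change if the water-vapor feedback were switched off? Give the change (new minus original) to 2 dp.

-0.75 °C

Original: g = 0.118, ΔT = 2.1/(1−0.118) = 2.3810 °C.
Without water-vapor: g' = -0.289, ΔT' = 2.1/(1+0.289) = 1.6292 °C.
Change = 1.6292 − 2.3810 = -0.75 °C.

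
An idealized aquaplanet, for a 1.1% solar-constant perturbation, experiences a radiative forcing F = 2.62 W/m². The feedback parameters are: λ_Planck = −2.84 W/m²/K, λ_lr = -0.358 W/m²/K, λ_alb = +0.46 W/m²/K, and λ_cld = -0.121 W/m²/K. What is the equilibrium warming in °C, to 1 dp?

0.9 °C

Net feedback parameter λ = (−2.84) + (-0.358) + (+0.46) + (-0.121) = -2.859 W/m²/K.
ΔT = −F/λ = −2.62/(-2.859) = 0.9 °C.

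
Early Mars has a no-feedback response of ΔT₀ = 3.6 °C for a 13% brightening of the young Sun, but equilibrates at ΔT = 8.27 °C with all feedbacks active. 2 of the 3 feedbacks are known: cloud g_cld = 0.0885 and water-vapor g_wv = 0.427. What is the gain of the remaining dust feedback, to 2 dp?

0.05

Amplification A = ΔT/ΔT₀ = 8.27/3.6 = 2.297.
Total gain g = 1 − 1/A = 1 − 1/2.297 = 0.5646.
Known gains sum to 0.0885 + 0.427 = 0.5155.
g_dust = 0.5646 − 0.5155 = 0.05.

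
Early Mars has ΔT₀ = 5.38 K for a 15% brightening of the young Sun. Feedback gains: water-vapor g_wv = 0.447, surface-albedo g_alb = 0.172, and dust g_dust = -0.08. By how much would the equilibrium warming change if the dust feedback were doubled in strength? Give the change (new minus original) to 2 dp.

Original: g = 0.539, ΔT = 5.38/(1−0.539) = 11.6703 K.
With doubled dust: g' = 0.459, ΔT' = 5.38/(1−0.459) = 9.9445 K.
Change = 9.9445 − 11.6703 = -1.73 K.

-1.73 K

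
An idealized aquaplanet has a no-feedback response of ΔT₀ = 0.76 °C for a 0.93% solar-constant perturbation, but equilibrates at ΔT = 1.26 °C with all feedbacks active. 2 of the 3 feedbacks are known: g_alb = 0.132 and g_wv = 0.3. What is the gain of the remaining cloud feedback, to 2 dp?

Amplification A = ΔT/ΔT₀ = 1.26/0.76 = 1.658.
Total gain g = 1 − 1/A = 1 − 1/1.658 = 0.3969.
Known gains sum to 0.132 + 0.3 = 0.432.
g_cld = 0.3969 − 0.432 = -0.04.

-0.04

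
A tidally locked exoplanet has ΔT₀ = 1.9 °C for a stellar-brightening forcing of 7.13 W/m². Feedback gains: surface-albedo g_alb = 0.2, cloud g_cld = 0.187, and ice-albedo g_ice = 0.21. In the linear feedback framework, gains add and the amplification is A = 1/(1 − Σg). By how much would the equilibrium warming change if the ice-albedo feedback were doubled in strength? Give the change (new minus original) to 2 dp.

5.13 °C

Original: g = 0.597, ΔT = 1.9/(1−0.597) = 4.7146 °C.
With doubled ice-albedo: g' = 0.807, ΔT' = 1.9/(1−0.807) = 9.8446 °C.
Change = 9.8446 − 4.7146 = 5.13 °C.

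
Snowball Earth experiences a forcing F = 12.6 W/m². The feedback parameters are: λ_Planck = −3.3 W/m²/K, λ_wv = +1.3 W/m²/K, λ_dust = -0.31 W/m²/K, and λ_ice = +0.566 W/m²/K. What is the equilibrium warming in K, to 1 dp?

7.2 K

Net feedback parameter λ = (−3.3) + (+1.3) + (-0.31) + (+0.566) = -1.744 W/m²/K.
ΔT = −F/λ = −12.6/(-1.744) = 7.2 K.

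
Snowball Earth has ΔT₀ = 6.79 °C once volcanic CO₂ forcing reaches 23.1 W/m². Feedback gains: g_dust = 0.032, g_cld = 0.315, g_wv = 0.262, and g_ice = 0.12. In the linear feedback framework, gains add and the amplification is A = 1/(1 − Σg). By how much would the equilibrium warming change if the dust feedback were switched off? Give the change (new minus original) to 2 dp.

-2.65 °C

Original: g = 0.729, ΔT = 6.79/(1−0.729) = 25.0554 °C.
Without dust: g' = 0.697, ΔT' = 6.79/(1−0.697) = 22.4092 °C.
Change = 22.4092 − 25.0554 = -2.65 °C.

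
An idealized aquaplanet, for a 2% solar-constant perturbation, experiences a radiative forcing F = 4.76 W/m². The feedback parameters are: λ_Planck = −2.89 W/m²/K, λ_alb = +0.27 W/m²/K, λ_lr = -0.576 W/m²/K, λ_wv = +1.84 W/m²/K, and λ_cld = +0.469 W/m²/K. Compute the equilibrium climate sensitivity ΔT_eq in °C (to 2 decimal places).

Net feedback parameter λ = (−2.89) + (+0.27) + (-0.576) + (+1.84) + (+0.469) = -0.887 W/m²/K.
ΔT = −F/λ = −4.76/(-0.887) = 5.37 °C.

5.37 °C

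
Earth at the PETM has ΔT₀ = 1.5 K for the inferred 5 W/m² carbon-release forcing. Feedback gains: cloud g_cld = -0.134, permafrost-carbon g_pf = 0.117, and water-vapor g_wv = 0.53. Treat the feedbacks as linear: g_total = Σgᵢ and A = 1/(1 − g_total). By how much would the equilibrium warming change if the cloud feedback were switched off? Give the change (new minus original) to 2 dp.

1.17 K

Original: g = 0.513, ΔT = 1.5/(1−0.513) = 3.0801 K.
Without cloud: g' = 0.647, ΔT' = 1.5/(1−0.647) = 4.2493 K.
Change = 4.2493 − 3.0801 = 1.17 K.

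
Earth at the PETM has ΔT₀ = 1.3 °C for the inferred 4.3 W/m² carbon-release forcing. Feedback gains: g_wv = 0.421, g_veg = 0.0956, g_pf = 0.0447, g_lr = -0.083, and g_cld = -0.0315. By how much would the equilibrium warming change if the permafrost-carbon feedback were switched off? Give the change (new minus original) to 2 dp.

Original: g = 0.4468, ΔT = 1.3/(1−0.4468) = 2.3500 °C.
Without permafrost-carbon: g' = 0.4021, ΔT' = 1.3/(1−0.4021) = 2.1743 °C.
Change = 2.1743 − 2.3500 = -0.18 °C.

-0.18 °C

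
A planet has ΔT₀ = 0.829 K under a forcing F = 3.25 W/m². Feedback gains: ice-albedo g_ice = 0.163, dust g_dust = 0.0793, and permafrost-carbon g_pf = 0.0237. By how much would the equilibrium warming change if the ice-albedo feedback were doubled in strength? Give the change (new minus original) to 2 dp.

Original: g = 0.266, ΔT = 0.829/(1−0.266) = 1.1294 K.
With doubled ice-albedo: g' = 0.429, ΔT' = 0.829/(1−0.429) = 1.4518 K.
Change = 1.4518 − 1.1294 = 0.32 K.

0.32 K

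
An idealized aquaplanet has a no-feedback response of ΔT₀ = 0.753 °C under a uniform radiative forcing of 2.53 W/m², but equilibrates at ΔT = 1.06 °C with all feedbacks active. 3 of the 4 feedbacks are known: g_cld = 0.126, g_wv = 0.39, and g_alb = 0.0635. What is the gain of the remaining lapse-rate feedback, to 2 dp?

Amplification A = ΔT/ΔT₀ = 1.06/0.753 = 1.408.
Total gain g = 1 − 1/A = 1 − 1/1.408 = 0.2898.
Known gains sum to 0.126 + 0.39 + 0.0635 = 0.5795.
g_lr = 0.2898 − 0.5795 = -0.29.

-0.29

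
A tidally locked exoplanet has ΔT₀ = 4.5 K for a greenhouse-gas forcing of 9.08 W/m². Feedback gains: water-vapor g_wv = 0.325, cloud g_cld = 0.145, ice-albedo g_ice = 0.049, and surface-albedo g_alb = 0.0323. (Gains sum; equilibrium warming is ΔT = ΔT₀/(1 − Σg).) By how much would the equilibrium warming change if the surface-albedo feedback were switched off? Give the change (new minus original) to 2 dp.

-0.67 K

Original: g = 0.5513, ΔT = 4.5/(1−0.5513) = 10.0290 K.
Without surface-albedo: g' = 0.519, ΔT' = 4.5/(1−0.519) = 9.3555 K.
Change = 9.3555 − 10.0290 = -0.67 K.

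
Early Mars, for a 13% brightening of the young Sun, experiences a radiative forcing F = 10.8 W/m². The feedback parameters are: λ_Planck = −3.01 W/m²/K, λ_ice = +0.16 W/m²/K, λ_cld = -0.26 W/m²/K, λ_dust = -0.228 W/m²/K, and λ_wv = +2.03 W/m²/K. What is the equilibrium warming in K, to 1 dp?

8.3 K

Net feedback parameter λ = (−3.01) + (+0.16) + (-0.26) + (-0.228) + (+2.03) = -1.308 W/m²/K.
ΔT = −F/λ = −10.8/(-1.308) = 8.3 K.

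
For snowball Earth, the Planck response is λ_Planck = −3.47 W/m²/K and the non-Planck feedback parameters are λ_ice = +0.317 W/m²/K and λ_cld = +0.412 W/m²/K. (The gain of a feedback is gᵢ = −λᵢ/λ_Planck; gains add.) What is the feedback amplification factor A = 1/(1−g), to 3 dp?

1.266

Convert to gains: g_ice = 0.317/3.47 = 0.09135; g_cld = 0.412/3.47 = 0.1187.
Total gain g = 0.21005.
A = 1/(1 − 0.21005) = 1.266.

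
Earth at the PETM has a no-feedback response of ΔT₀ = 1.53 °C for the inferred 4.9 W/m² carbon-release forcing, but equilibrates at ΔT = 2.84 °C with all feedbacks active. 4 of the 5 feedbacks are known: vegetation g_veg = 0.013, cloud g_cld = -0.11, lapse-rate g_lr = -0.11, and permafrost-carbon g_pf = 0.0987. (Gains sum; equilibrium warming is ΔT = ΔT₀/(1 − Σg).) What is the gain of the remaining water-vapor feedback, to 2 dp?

Amplification A = ΔT/ΔT₀ = 2.84/1.53 = 1.856.
Total gain g = 1 − 1/A = 1 − 1/1.856 = 0.4612.
Known gains sum to 0.013 − 0.11 − 0.11 + 0.0987 = -0.1083.
g_wv = 0.4612 + 0.1083 = 0.57.

0.57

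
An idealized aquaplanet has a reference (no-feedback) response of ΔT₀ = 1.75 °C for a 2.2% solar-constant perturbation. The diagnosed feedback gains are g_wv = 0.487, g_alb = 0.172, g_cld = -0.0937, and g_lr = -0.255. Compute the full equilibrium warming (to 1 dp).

Total gain g = 0.487 + 0.172 − 0.0937 − 0.255 = 0.3103.
Amplification A = 1/(1 − 0.3103) = 1.45.
ΔT = 1.75 × 1.45 = 2.5 °C.

2.5 °C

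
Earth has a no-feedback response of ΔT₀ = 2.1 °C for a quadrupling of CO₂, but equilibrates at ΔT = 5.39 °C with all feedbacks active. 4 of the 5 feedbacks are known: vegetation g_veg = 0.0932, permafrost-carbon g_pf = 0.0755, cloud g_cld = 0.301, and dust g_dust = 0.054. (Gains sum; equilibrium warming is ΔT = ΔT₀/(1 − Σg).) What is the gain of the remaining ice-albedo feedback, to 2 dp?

Amplification A = ΔT/ΔT₀ = 5.39/2.1 = 2.567.
Total gain g = 1 − 1/A = 1 − 1/2.567 = 0.6104.
Known gains sum to 0.0932 + 0.0755 + 0.301 + 0.054 = 0.5237.
g_ice = 0.6104 − 0.5237 = 0.09.

0.09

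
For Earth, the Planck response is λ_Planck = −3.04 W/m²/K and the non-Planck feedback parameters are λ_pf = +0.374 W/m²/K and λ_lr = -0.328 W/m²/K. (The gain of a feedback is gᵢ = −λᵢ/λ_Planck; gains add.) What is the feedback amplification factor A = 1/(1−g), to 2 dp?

Convert to gains: g_pf = 0.374/3.04 = 0.123; g_lr = -0.328/3.04 = -0.1079.
Total gain g = 0.0151.
A = 1/(1 − 0.0151) = 1.02.

1.02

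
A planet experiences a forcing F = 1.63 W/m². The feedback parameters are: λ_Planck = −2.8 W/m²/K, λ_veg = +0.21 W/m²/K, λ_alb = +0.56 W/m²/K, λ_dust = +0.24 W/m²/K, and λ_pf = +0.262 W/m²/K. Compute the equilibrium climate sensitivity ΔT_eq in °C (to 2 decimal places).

Net feedback parameter λ = (−2.8) + (+0.21) + (+0.56) + (+0.24) + (+0.262) = -1.528 W/m²/K.
ΔT = −F/λ = −1.63/(-1.528) = 1.07 °C.

1.07 °C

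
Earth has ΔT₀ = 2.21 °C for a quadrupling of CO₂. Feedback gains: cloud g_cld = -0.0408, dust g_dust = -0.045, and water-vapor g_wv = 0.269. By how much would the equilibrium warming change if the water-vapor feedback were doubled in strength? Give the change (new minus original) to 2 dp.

Original: g = 0.1832, ΔT = 2.21/(1−0.1832) = 2.7057 °C.
With doubled water-vapor: g' = 0.4522, ΔT' = 2.21/(1−0.4522) = 4.0343 °C.
Change = 4.0343 − 2.7057 = 1.33 °C.

1.33 °C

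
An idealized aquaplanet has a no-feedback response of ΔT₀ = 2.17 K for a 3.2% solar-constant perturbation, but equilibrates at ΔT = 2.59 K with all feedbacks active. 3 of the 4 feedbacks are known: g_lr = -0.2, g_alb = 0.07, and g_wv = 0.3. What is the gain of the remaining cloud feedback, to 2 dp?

Amplification A = ΔT/ΔT₀ = 2.59/2.17 = 1.194.
Total gain g = 1 − 1/A = 1 − 1/1.194 = 0.1625.
Known gains sum to -0.2 + 0.07 + 0.3 = 0.17.
g_cld = 0.1625 − 0.17 = -0.01.

-0.01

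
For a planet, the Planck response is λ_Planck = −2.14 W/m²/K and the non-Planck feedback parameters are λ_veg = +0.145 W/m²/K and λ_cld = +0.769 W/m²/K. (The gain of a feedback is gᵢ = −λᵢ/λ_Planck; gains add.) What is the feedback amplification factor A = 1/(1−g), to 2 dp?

1.75

Convert to gains: g_veg = 0.145/2.14 = 0.06776; g_cld = 0.769/2.14 = 0.3593.
Total gain g = 0.42706.
A = 1/(1 − 0.42706) = 1.75.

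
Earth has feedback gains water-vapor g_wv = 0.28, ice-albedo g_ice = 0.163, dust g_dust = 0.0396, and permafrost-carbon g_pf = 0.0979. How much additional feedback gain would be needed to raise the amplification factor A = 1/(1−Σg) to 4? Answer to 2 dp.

Current total gain = 0.5805.
Target gain for A = 4: g* = 1 − 1/4 = 0.75.
Additional gain needed = 0.75 − 0.5805 = 0.17.

0.17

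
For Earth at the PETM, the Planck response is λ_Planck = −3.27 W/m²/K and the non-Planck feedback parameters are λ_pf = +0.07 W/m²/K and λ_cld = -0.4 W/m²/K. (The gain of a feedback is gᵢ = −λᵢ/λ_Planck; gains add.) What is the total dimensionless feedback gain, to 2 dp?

Convert to gains: g_pf = 0.07/3.27 = 0.02141; g_cld = -0.4/3.27 = -0.1223.
Total gain g = -0.10089.

-0.10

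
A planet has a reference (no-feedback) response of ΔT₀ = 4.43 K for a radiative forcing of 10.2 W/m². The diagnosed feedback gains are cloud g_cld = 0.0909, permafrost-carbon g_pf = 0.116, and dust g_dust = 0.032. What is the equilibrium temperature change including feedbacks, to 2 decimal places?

5.82 K

Total gain g = 0.0909 + 0.116 + 0.032 = 0.2389.
Amplification A = 1/(1 − 0.2389) = 1.314.
ΔT = 4.43 × 1.314 = 5.82 K.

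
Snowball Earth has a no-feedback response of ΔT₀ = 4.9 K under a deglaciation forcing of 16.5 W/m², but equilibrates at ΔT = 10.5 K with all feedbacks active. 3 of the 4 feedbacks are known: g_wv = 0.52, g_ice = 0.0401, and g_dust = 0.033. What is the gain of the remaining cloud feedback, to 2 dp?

Amplification A = ΔT/ΔT₀ = 10.5/4.9 = 2.143.
Total gain g = 1 − 1/A = 1 − 1/2.143 = 0.5334.
Known gains sum to 0.52 + 0.0401 + 0.033 = 0.5931.
g_cld = 0.5334 − 0.5931 = -0.06.

-0.06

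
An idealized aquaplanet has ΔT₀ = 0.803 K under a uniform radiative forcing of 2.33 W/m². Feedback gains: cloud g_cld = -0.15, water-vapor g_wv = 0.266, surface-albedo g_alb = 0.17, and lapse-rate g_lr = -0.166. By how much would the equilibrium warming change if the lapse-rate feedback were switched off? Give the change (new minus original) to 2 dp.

Original: g = 0.12, ΔT = 0.803/(1−0.12) = 0.9125 K.
Without lapse-rate: g' = 0.286, ΔT' = 0.803/(1−0.286) = 1.1246 K.
Change = 1.1246 − 0.9125 = 0.21 K.

0.21 K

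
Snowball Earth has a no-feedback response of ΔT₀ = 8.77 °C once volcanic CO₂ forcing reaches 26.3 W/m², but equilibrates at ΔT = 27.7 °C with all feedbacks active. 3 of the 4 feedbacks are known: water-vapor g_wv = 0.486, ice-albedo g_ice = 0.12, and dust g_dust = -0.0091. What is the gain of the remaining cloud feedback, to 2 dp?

Amplification A = ΔT/ΔT₀ = 27.7/8.77 = 3.158.
Total gain g = 1 − 1/A = 1 − 1/3.158 = 0.6833.
Known gains sum to 0.486 + 0.12 − 0.0091 = 0.5969.
g_cld = 0.6833 − 0.5969 = 0.09.

0.09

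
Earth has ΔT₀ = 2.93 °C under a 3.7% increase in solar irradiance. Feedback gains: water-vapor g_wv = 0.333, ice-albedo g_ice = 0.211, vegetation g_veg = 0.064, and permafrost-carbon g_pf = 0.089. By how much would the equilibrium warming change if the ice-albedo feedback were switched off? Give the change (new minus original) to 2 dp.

-3.97 °C

Original: g = 0.697, ΔT = 2.93/(1−0.697) = 9.6700 °C.
Without ice-albedo: g' = 0.486, ΔT' = 2.93/(1−0.486) = 5.7004 °C.
Change = 5.7004 − 9.6700 = -3.97 °C.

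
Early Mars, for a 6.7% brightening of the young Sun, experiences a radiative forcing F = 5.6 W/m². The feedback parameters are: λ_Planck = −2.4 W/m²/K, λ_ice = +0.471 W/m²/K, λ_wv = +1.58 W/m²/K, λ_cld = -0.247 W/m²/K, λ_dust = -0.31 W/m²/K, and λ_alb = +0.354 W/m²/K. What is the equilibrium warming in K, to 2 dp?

Net feedback parameter λ = (−2.4) + (+0.471) + (+1.58) + (-0.247) + (-0.31) + (+0.354) = -0.552 W/m²/K.
ΔT = −F/λ = −5.6/(-0.552) = 10.14 K.

10.14 K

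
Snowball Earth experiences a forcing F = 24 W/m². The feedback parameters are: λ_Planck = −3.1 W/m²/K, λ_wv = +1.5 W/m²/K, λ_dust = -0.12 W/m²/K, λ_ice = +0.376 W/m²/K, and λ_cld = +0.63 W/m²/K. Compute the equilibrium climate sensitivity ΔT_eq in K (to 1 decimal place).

Net feedback parameter λ = (−3.1) + (+1.5) + (-0.12) + (+0.376) + (+0.63) = -0.714 W/m²/K.
ΔT = −F/λ = −24/(-0.714) = 33.6 K.

33.6 K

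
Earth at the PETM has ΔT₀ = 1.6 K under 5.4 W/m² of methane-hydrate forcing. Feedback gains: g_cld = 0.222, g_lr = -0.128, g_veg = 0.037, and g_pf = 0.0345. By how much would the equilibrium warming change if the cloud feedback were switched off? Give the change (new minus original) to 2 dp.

Original: g = 0.1655, ΔT = 1.6/(1−0.1655) = 1.9173 K.
Without cloud: g' = -0.0565, ΔT' = 1.6/(1+0.0565) = 1.5144 K.
Change = 1.5144 − 1.9173 = -0.40 K.

-0.40 K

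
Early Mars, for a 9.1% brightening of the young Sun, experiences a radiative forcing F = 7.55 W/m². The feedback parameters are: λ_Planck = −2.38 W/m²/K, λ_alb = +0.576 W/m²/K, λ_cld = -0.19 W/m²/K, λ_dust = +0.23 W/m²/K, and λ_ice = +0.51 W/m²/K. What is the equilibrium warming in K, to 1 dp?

Net feedback parameter λ = (−2.38) + (+0.576) + (-0.19) + (+0.23) + (+0.51) = -1.254 W/m²/K.
ΔT = −F/λ = −7.55/(-1.254) = 6.0 K.

6.0 K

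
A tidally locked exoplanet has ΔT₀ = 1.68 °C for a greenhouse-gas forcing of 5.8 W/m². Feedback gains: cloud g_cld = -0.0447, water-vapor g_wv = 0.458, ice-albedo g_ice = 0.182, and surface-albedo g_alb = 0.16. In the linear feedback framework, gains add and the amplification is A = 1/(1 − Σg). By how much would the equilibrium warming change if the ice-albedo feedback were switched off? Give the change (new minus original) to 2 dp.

Original: g = 0.7553, ΔT = 1.68/(1−0.7553) = 6.8655 °C.
Without ice-albedo: g' = 0.5733, ΔT' = 1.68/(1−0.5733) = 3.9372 °C.
Change = 3.9372 − 6.8655 = -2.93 °C.

-2.93 °C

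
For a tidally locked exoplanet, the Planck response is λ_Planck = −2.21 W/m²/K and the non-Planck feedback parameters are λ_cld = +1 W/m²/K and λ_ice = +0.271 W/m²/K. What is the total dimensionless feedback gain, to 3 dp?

0.575

Convert to gains: g_cld = 1/2.21 = 0.4525; g_ice = 0.271/2.21 = 0.1226.
Total gain g = 0.5751.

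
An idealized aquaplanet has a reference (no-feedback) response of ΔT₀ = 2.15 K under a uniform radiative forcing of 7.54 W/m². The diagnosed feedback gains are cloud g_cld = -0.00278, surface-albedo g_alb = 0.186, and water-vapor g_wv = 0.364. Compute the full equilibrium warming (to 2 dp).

Total gain g = -0.00278 + 0.186 + 0.364 = 0.54722.
Amplification A = 1/(1 − 0.54722) = 2.209.
ΔT = 2.15 × 2.209 = 4.75 K.

4.75 K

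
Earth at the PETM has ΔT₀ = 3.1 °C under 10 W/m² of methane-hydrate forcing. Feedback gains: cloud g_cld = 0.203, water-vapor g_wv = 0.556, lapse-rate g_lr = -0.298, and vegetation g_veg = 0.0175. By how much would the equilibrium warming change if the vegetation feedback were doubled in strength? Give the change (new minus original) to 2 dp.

Original: g = 0.4785, ΔT = 3.1/(1−0.4785) = 5.9444 °C.
With doubled vegetation: g' = 0.496, ΔT' = 3.1/(1−0.496) = 6.1508 °C.
Change = 6.1508 − 5.9444 = 0.21 °C.

0.21 °C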